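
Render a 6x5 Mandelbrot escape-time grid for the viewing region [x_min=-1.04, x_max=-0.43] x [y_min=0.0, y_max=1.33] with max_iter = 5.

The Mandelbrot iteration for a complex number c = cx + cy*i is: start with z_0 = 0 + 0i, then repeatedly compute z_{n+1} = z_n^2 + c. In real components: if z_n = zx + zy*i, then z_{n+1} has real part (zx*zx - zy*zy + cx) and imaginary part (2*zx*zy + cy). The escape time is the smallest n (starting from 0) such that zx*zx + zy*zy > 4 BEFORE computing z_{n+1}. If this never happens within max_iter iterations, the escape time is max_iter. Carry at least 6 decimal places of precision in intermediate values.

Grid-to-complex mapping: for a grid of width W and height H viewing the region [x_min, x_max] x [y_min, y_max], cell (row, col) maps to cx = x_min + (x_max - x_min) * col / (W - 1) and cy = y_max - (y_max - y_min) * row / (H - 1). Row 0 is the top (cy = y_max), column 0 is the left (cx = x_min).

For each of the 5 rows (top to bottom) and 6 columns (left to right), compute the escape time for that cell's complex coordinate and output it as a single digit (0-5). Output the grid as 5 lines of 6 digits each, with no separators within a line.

Answer: 222222
333444
445555
555555
555555

Derivation:
(row=0, col=0): c = -1.0400 + 1.3300i → escape time 2
(row=0, col=1): c = -0.9180 + 1.3300i → escape time 2
(row=0, col=2): c = -0.7960 + 1.3300i → escape time 2
(row=0, col=3): c = -0.6740 + 1.3300i → escape time 2
(row=0, col=4): c = -0.5520 + 1.3300i → escape time 2
(row=0, col=5): c = -0.4300 + 1.3300i → escape time 2
(row=1, col=0): c = -1.0400 + 0.9975i → escape time 3
(row=1, col=1): c = -0.9180 + 0.9975i → escape time 3
(row=1, col=2): c = -0.7960 + 0.9975i → escape time 3
(row=1, col=3): c = -0.6740 + 0.9975i → escape time 4
(row=1, col=4): c = -0.5520 + 0.9975i → escape time 4
(row=1, col=5): c = -0.4300 + 0.9975i → escape time 4
(row=2, col=0): c = -1.0400 + 0.6650i → escape time 4
(row=2, col=1): c = -0.9180 + 0.6650i → escape time 4
(row=2, col=2): c = -0.7960 + 0.6650i → escape time 5
(row=2, col=3): c = -0.6740 + 0.6650i → escape time 5
(row=2, col=4): c = -0.5520 + 0.6650i → escape time 5
(row=2, col=5): c = -0.4300 + 0.6650i → escape time 5
(row=3, col=0): c = -1.0400 + 0.3325i → escape time 5
(row=3, col=1): c = -0.9180 + 0.3325i → escape time 5
(row=3, col=2): c = -0.7960 + 0.3325i → escape time 5
(row=3, col=3): c = -0.6740 + 0.3325i → escape time 5
(row=3, col=4): c = -0.5520 + 0.3325i → escape time 5
(row=3, col=5): c = -0.4300 + 0.3325i → escape time 5
(row=4, col=0): c = -1.0400 + 0.0000i → escape time 5
(row=4, col=1): c = -0.9180 + 0.0000i → escape time 5
(row=4, col=2): c = -0.7960 + 0.0000i → escape time 5
(row=4, col=3): c = -0.6740 + 0.0000i → escape time 5
(row=4, col=4): c = -0.5520 + 0.0000i → escape time 5
(row=4, col=5): c = -0.4300 + 0.0000i → escape time 5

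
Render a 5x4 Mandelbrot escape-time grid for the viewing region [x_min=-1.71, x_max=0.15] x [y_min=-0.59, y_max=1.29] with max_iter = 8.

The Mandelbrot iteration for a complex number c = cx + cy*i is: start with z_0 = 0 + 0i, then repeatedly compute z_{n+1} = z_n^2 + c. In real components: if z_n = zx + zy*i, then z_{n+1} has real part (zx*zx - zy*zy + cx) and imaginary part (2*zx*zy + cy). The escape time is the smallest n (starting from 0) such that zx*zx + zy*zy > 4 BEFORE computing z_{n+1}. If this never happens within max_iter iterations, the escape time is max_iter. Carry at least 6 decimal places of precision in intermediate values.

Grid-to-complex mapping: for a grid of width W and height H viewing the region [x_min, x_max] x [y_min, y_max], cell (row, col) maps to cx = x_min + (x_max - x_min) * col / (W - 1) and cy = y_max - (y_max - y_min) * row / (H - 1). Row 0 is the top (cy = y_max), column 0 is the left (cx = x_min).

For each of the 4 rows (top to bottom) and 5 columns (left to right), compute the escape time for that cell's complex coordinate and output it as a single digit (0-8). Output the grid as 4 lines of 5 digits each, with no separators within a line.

Answer: 12332
33588
78888
33588

Derivation:
(row=0, col=0): c = -1.7100 + 1.2900i → escape time 1
(row=0, col=1): c = -1.2450 + 1.2900i → escape time 2
(row=0, col=2): c = -0.7800 + 1.2900i → escape time 3
(row=0, col=3): c = -0.3150 + 1.2900i → escape time 3
(row=0, col=4): c = 0.1500 + 1.2900i → escape time 2
(row=1, col=0): c = -1.7100 + 0.6633i → escape time 3
(row=1, col=1): c = -1.2450 + 0.6633i → escape time 3
(row=1, col=2): c = -0.7800 + 0.6633i → escape time 5
(row=1, col=3): c = -0.3150 + 0.6633i → escape time 8
(row=1, col=4): c = 0.1500 + 0.6633i → escape time 8
(row=2, col=0): c = -1.7100 + 0.0367i → escape time 7
(row=2, col=1): c = -1.2450 + 0.0367i → escape time 8
(row=2, col=2): c = -0.7800 + 0.0367i → escape time 8
(row=2, col=3): c = -0.3150 + 0.0367i → escape time 8
(row=2, col=4): c = 0.1500 + 0.0367i → escape time 8
(row=3, col=0): c = -1.7100 + -0.5900i → escape time 3
(row=3, col=1): c = -1.2450 + -0.5900i → escape time 3
(row=3, col=2): c = -0.7800 + -0.5900i → escape time 5
(row=3, col=3): c = -0.3150 + -0.5900i → escape time 8
(row=3, col=4): c = 0.1500 + -0.5900i → escape time 8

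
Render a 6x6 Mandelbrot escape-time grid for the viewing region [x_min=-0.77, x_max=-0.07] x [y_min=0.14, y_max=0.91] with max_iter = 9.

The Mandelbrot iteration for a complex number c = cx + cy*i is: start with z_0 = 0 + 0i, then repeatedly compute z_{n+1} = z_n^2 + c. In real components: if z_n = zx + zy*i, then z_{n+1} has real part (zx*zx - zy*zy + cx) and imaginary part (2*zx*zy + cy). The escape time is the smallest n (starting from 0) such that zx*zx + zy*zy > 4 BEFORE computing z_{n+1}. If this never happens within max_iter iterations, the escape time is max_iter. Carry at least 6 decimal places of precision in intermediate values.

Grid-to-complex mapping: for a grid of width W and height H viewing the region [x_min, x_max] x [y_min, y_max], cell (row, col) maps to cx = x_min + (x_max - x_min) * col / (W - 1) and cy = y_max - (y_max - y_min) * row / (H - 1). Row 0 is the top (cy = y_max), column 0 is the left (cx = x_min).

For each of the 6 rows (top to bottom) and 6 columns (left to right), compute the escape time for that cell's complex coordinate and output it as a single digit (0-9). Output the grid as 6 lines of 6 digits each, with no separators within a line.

(row=0, col=0): c = -0.7700 + 0.9100i → escape time 4
(row=0, col=1): c = -0.6300 + 0.9100i → escape time 4
(row=0, col=2): c = -0.4900 + 0.9100i → escape time 4
(row=0, col=3): c = -0.3500 + 0.9100i → escape time 5
(row=0, col=4): c = -0.2100 + 0.9100i → escape time 8
(row=0, col=5): c = -0.0700 + 0.9100i → escape time 9
(row=1, col=0): c = -0.7700 + 0.7560i → escape time 4
(row=1, col=1): c = -0.6300 + 0.7560i → escape time 5
(row=1, col=2): c = -0.4900 + 0.7560i → escape time 6
(row=1, col=3): c = -0.3500 + 0.7560i → escape time 7
(row=1, col=4): c = -0.2100 + 0.7560i → escape time 9
(row=1, col=5): c = -0.0700 + 0.7560i → escape time 9
(row=2, col=0): c = -0.7700 + 0.6020i → escape time 5
(row=2, col=1): c = -0.6300 + 0.6020i → escape time 8
(row=2, col=2): c = -0.4900 + 0.6020i → escape time 9
(row=2, col=3): c = -0.3500 + 0.6020i → escape time 9
(row=2, col=4): c = -0.2100 + 0.6020i → escape time 9
(row=2, col=5): c = -0.0700 + 0.6020i → escape time 9
(row=3, col=0): c = -0.7700 + 0.4480i → escape time 7
(row=3, col=1): c = -0.6300 + 0.4480i → escape time 9
(row=3, col=2): c = -0.4900 + 0.4480i → escape time 9
(row=3, col=3): c = -0.3500 + 0.4480i → escape time 9
(row=3, col=4): c = -0.2100 + 0.4480i → escape time 9
(row=3, col=5): c = -0.0700 + 0.4480i → escape time 9
(row=4, col=0): c = -0.7700 + 0.2940i → escape time 9
(row=4, col=1): c = -0.6300 + 0.2940i → escape time 9
(row=4, col=2): c = -0.4900 + 0.2940i → escape time 9
(row=4, col=3): c = -0.3500 + 0.2940i → escape time 9
(row=4, col=4): c = -0.2100 + 0.2940i → escape time 9
(row=4, col=5): c = -0.0700 + 0.2940i → escape time 9
(row=5, col=0): c = -0.7700 + 0.1400i → escape time 9
(row=5, col=1): c = -0.6300 + 0.1400i → escape time 9
(row=5, col=2): c = -0.4900 + 0.1400i → escape time 9
(row=5, col=3): c = -0.3500 + 0.1400i → escape time 9
(row=5, col=4): c = -0.2100 + 0.1400i → escape time 9
(row=5, col=5): c = -0.0700 + 0.1400i → escape time 9

Answer: 444589
456799
589999
799999
999999
999999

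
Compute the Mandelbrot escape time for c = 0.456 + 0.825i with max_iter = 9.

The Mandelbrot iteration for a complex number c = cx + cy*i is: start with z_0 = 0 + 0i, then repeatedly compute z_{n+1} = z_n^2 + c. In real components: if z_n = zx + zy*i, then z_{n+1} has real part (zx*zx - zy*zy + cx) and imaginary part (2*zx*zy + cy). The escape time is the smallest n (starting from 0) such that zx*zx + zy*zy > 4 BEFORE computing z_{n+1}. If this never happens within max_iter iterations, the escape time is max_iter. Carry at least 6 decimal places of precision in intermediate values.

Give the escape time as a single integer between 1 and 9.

z_0 = 0 + 0i, c = 0.4560 + 0.8250i
Iter 1: z = 0.4560 + 0.8250i, |z|^2 = 0.8886
Iter 2: z = -0.0167 + 1.5774i, |z|^2 = 2.4885
Iter 3: z = -2.0319 + 0.7723i, |z|^2 = 4.7252
Escaped at iteration 3

Answer: 3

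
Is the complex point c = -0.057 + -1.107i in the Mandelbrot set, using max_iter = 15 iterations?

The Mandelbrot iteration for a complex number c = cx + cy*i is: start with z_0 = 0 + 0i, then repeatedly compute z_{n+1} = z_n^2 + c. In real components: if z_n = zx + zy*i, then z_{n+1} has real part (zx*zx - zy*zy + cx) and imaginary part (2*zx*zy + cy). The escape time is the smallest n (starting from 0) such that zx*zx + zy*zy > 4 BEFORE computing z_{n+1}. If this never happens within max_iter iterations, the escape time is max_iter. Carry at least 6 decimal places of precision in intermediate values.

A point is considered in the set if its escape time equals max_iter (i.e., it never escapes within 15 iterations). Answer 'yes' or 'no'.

z_0 = 0 + 0i, c = -0.0570 + -1.1070i
Iter 1: z = -0.0570 + -1.1070i, |z|^2 = 1.2287
Iter 2: z = -1.2792 + -0.9808i, |z|^2 = 2.5983
Iter 3: z = 0.6174 + 1.4023i, |z|^2 = 2.3476
Iter 4: z = -1.6422 + 0.6245i, |z|^2 = 3.0869
Iter 5: z = 2.2500 + -3.1581i, |z|^2 = 15.0360
Escaped at iteration 5

Answer: no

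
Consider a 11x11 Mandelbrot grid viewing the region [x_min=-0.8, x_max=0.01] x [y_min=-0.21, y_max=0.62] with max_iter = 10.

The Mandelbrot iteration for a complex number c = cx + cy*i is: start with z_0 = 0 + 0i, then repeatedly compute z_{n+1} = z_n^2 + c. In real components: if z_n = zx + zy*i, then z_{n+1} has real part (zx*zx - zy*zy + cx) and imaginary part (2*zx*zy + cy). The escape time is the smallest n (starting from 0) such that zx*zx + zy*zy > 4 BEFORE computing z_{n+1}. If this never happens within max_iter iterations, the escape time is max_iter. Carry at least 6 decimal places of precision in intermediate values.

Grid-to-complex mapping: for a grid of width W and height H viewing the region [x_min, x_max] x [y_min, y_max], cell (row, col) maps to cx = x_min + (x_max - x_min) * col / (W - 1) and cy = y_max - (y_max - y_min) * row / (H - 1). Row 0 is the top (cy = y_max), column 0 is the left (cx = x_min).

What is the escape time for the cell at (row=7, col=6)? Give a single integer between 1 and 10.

Answer: 10

Derivation:
z_0 = 0 + 0i, c = -0.3140 + 0.0390i
Iter 1: z = -0.3140 + 0.0390i, |z|^2 = 0.1001
Iter 2: z = -0.2169 + 0.0145i, |z|^2 = 0.0473
Iter 3: z = -0.2672 + 0.0327i, |z|^2 = 0.0724
Iter 4: z = -0.2437 + 0.0215i, |z|^2 = 0.0599
Iter 5: z = -0.2551 + 0.0285i, |z|^2 = 0.0659
Iter 6: z = -0.2497 + 0.0245i, |z|^2 = 0.0630
Iter 7: z = -0.2522 + 0.0268i, |z|^2 = 0.0643
Iter 8: z = -0.2511 + 0.0255i, |z|^2 = 0.0637
Iter 9: z = -0.2516 + 0.0262i, |z|^2 = 0.0640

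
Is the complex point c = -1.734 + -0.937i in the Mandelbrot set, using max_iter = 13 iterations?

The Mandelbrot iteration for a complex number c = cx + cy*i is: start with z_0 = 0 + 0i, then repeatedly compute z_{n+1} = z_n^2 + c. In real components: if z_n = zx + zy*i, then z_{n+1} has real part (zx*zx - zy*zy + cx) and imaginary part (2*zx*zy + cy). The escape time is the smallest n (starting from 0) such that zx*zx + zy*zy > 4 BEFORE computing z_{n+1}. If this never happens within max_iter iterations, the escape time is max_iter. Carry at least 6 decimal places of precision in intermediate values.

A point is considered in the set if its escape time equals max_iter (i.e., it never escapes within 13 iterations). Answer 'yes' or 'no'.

Answer: no

Derivation:
z_0 = 0 + 0i, c = -1.7340 + -0.9370i
Iter 1: z = -1.7340 + -0.9370i, |z|^2 = 3.8847
Iter 2: z = 0.3948 + 2.3125i, |z|^2 = 5.5036
Escaped at iteration 2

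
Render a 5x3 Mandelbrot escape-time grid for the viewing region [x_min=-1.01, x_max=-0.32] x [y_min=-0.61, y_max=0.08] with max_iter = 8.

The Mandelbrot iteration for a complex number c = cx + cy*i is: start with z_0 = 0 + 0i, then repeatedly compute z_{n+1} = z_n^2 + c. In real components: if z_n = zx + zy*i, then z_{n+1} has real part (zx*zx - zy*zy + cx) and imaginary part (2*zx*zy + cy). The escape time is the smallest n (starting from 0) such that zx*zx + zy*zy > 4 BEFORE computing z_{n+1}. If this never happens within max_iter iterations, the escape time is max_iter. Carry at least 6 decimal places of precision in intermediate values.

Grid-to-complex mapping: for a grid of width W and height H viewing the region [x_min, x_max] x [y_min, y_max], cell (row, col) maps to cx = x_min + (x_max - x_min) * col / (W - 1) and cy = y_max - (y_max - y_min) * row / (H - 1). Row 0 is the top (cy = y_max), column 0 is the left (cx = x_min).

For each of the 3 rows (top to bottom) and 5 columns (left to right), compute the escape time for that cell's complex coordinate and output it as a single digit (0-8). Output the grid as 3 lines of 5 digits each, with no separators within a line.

Answer: 88888
88888
45788

Derivation:
(row=0, col=0): c = -1.0100 + 0.0800i → escape time 8
(row=0, col=1): c = -0.8375 + 0.0800i → escape time 8
(row=0, col=2): c = -0.6650 + 0.0800i → escape time 8
(row=0, col=3): c = -0.4925 + 0.0800i → escape time 8
(row=0, col=4): c = -0.3200 + 0.0800i → escape time 8
(row=1, col=0): c = -1.0100 + -0.2650i → escape time 8
(row=1, col=1): c = -0.8375 + -0.2650i → escape time 8
(row=1, col=2): c = -0.6650 + -0.2650i → escape time 8
(row=1, col=3): c = -0.4925 + -0.2650i → escape time 8
(row=1, col=4): c = -0.3200 + -0.2650i → escape time 8
(row=2, col=0): c = -1.0100 + -0.6100i → escape time 4
(row=2, col=1): c = -0.8375 + -0.6100i → escape time 5
(row=2, col=2): c = -0.6650 + -0.6100i → escape time 7
(row=2, col=3): c = -0.4925 + -0.6100i → escape time 8
(row=2, col=4): c = -0.3200 + -0.6100i → escape time 8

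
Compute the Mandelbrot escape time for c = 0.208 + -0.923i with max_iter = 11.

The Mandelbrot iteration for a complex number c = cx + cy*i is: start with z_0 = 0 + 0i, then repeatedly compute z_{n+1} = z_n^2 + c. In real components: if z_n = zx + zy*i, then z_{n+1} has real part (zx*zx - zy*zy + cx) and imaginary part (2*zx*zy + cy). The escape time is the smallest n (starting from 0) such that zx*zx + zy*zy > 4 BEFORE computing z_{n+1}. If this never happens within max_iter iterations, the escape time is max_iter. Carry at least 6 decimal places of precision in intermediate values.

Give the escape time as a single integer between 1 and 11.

z_0 = 0 + 0i, c = 0.2080 + -0.9230i
Iter 1: z = 0.2080 + -0.9230i, |z|^2 = 0.8952
Iter 2: z = -0.6007 + -1.3070i, |z|^2 = 2.0690
Iter 3: z = -1.1394 + 0.6471i, |z|^2 = 1.7169
Iter 4: z = 1.0874 + -2.3976i, |z|^2 = 6.9308
Escaped at iteration 4

Answer: 4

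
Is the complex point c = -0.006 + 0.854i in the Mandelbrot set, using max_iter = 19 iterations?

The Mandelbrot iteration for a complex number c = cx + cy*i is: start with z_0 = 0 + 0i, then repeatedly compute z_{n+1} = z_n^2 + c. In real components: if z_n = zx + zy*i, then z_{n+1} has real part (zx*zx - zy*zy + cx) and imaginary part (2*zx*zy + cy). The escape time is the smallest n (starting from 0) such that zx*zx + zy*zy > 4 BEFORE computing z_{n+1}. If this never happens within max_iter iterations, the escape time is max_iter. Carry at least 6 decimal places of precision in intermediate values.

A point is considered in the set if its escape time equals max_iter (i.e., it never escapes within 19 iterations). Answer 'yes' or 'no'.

z_0 = 0 + 0i, c = -0.0060 + 0.8540i
Iter 1: z = -0.0060 + 0.8540i, |z|^2 = 0.7294
Iter 2: z = -0.7353 + 0.8438i, |z|^2 = 1.2526
Iter 3: z = -0.1773 + -0.3868i, |z|^2 = 0.1810
Iter 4: z = -0.1242 + 0.9911i, |z|^2 = 0.9978
Iter 5: z = -0.9729 + 0.6078i, |z|^2 = 1.3161
Iter 6: z = 0.5711 + -0.3288i, |z|^2 = 0.4343
Iter 7: z = 0.2121 + 0.4784i, |z|^2 = 0.2739
Iter 8: z = -0.1899 + 1.0569i, |z|^2 = 1.1532
Iter 9: z = -1.0870 + 0.4525i, |z|^2 = 1.3865
Iter 10: z = 0.9709 + -0.1299i, |z|^2 = 0.9594
Iter 11: z = 0.9197 + 0.6018i, |z|^2 = 1.2080
Iter 12: z = 0.4777 + 1.9610i, |z|^2 = 4.0736
Escaped at iteration 12

Answer: no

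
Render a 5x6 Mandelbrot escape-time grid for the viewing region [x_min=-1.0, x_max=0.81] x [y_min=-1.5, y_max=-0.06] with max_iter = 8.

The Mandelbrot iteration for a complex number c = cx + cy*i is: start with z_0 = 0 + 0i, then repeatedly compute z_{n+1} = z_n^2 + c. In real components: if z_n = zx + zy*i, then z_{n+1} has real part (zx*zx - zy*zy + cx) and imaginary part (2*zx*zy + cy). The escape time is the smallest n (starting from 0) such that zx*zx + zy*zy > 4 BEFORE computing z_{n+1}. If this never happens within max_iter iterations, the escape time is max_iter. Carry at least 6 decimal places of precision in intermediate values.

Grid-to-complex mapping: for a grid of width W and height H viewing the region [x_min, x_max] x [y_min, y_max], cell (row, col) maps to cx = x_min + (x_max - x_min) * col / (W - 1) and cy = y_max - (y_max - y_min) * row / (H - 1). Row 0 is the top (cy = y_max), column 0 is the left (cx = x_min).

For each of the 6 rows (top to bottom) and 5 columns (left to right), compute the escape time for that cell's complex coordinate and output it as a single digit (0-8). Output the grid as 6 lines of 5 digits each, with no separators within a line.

(row=0, col=0): c = -1.0000 + -0.0600i → escape time 8
(row=0, col=1): c = -0.5475 + -0.0600i → escape time 8
(row=0, col=2): c = -0.0950 + -0.0600i → escape time 8
(row=0, col=3): c = 0.3575 + -0.0600i → escape time 8
(row=0, col=4): c = 0.8100 + -0.0600i → escape time 3
(row=1, col=0): c = -1.0000 + -0.3480i → escape time 8
(row=1, col=1): c = -0.5475 + -0.3480i → escape time 8
(row=1, col=2): c = -0.0950 + -0.3480i → escape time 8
(row=1, col=3): c = 0.3575 + -0.3480i → escape time 8
(row=1, col=4): c = 0.8100 + -0.3480i → escape time 3
(row=2, col=0): c = -1.0000 + -0.6360i → escape time 4
(row=2, col=1): c = -0.5475 + -0.6360i → escape time 8
(row=2, col=2): c = -0.0950 + -0.6360i → escape time 8
(row=2, col=3): c = 0.3575 + -0.6360i → escape time 8
(row=2, col=4): c = 0.8100 + -0.6360i → escape time 3
(row=3, col=0): c = -1.0000 + -0.9240i → escape time 3
(row=3, col=1): c = -0.5475 + -0.9240i → escape time 4
(row=3, col=2): c = -0.0950 + -0.9240i → escape time 8
(row=3, col=3): c = 0.3575 + -0.9240i → escape time 3
(row=3, col=4): c = 0.8100 + -0.9240i → escape time 2
(row=4, col=0): c = -1.0000 + -1.2120i → escape time 3
(row=4, col=1): c = -0.5475 + -1.2120i → escape time 3
(row=4, col=2): c = -0.0950 + -1.2120i → escape time 3
(row=4, col=3): c = 0.3575 + -1.2120i → escape time 2
(row=4, col=4): c = 0.8100 + -1.2120i → escape time 2
(row=5, col=0): c = -1.0000 + -1.5000i → escape time 2
(row=5, col=1): c = -0.5475 + -1.5000i → escape time 2
(row=5, col=2): c = -0.0950 + -1.5000i → escape time 2
(row=5, col=3): c = 0.3575 + -1.5000i → escape time 2
(row=5, col=4): c = 0.8100 + -1.5000i → escape time 2

Answer: 88883
88883
48883
34832
33322
22222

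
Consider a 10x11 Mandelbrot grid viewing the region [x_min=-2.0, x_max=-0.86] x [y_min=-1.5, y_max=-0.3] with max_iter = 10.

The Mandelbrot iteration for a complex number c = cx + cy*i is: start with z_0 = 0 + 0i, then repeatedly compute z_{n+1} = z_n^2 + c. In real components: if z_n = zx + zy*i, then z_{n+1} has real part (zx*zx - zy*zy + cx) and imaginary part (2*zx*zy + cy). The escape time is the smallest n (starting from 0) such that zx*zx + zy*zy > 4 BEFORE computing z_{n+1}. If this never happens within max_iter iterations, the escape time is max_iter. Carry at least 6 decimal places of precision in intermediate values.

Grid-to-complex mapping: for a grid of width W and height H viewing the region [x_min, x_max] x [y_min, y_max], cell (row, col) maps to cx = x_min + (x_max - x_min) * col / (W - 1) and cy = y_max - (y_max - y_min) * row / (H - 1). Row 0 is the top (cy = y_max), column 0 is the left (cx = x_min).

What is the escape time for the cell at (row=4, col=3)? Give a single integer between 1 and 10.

z_0 = 0 + 0i, c = -1.6200 + -0.7800i
Iter 1: z = -1.6200 + -0.7800i, |z|^2 = 3.2328
Iter 2: z = 0.3960 + 1.7472i, |z|^2 = 3.2095
Iter 3: z = -4.5159 + 0.6038i, |z|^2 = 20.7578
Escaped at iteration 3

Answer: 3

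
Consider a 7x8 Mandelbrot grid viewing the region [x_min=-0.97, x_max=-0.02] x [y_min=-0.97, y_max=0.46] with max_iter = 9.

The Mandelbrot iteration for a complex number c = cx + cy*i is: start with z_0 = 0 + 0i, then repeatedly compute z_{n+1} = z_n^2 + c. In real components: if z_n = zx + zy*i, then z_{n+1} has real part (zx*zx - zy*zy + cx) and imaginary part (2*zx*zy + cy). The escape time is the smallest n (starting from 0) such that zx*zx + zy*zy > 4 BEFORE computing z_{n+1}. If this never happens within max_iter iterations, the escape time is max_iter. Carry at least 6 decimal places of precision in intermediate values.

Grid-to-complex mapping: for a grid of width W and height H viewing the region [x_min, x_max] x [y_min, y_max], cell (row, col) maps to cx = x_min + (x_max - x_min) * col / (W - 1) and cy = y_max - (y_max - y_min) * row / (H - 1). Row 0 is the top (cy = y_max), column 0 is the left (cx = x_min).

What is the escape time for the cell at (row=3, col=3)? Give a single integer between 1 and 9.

z_0 = 0 + 0i, c = -0.4950 + -0.1529i
Iter 1: z = -0.4950 + -0.1529i, |z|^2 = 0.2684
Iter 2: z = -0.2733 + -0.0015i, |z|^2 = 0.0747
Iter 3: z = -0.4203 + -0.1520i, |z|^2 = 0.1998
Iter 4: z = -0.3415 + -0.0251i, |z|^2 = 0.1172
Iter 5: z = -0.3790 + -0.1357i, |z|^2 = 0.1621
Iter 6: z = -0.3698 + -0.0500i, |z|^2 = 0.1392
Iter 7: z = -0.3608 + -0.1159i, |z|^2 = 0.1436
Iter 8: z = -0.3783 + -0.0692i, |z|^2 = 0.1479

Answer: 9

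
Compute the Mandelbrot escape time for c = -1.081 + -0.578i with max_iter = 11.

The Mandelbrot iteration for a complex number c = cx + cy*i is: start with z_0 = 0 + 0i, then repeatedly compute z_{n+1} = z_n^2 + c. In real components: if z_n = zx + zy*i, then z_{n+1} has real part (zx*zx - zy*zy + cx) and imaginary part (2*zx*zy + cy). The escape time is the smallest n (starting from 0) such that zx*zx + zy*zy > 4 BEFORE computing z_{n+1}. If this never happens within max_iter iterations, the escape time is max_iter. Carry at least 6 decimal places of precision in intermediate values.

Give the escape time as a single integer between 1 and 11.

Answer: 4

Derivation:
z_0 = 0 + 0i, c = -1.0810 + -0.5780i
Iter 1: z = -1.0810 + -0.5780i, |z|^2 = 1.5026
Iter 2: z = -0.2465 + 0.6716i, |z|^2 = 0.5119
Iter 3: z = -1.4713 + -0.9091i, |z|^2 = 2.9913
Iter 4: z = 0.2572 + 2.0973i, |z|^2 = 4.4648
Escaped at iteration 4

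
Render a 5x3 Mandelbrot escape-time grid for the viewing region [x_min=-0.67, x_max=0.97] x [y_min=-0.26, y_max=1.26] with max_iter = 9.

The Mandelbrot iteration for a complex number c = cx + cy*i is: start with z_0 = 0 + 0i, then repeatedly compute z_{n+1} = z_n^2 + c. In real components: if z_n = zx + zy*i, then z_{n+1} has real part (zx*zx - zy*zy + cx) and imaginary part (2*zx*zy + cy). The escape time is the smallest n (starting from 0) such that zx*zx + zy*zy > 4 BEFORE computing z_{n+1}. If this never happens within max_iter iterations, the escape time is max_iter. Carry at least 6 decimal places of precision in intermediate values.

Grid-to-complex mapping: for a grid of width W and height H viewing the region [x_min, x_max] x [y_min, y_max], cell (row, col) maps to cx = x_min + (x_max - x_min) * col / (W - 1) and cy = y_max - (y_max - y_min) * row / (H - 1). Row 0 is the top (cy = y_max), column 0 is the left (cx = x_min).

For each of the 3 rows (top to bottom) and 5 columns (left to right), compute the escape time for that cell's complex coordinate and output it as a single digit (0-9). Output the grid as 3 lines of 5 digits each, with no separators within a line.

(row=0, col=0): c = -0.6700 + 1.2600i → escape time 3
(row=0, col=1): c = -0.2600 + 1.2600i → escape time 3
(row=0, col=2): c = 0.1500 + 1.2600i → escape time 2
(row=0, col=3): c = 0.5600 + 1.2600i → escape time 2
(row=0, col=4): c = 0.9700 + 1.2600i → escape time 2
(row=1, col=0): c = -0.6700 + 0.5000i → escape time 9
(row=1, col=1): c = -0.2600 + 0.5000i → escape time 9
(row=1, col=2): c = 0.1500 + 0.5000i → escape time 9
(row=1, col=3): c = 0.5600 + 0.5000i → escape time 4
(row=1, col=4): c = 0.9700 + 0.5000i → escape time 2
(row=2, col=0): c = -0.6700 + -0.2600i → escape time 9
(row=2, col=1): c = -0.2600 + -0.2600i → escape time 9
(row=2, col=2): c = 0.1500 + -0.2600i → escape time 9
(row=2, col=3): c = 0.5600 + -0.2600i → escape time 4
(row=2, col=4): c = 0.9700 + -0.2600i → escape time 3

Answer: 33222
99942
99943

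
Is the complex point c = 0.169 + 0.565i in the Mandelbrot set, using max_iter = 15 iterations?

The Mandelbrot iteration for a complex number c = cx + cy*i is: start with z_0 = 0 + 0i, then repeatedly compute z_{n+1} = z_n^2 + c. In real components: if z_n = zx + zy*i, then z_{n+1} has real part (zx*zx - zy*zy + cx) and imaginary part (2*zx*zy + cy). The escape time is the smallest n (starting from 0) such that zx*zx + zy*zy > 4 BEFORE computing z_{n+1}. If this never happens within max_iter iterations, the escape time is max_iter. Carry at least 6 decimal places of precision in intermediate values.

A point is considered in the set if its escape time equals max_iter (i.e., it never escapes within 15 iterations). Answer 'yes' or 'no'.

Answer: yes

Derivation:
z_0 = 0 + 0i, c = 0.1690 + 0.5650i
Iter 1: z = 0.1690 + 0.5650i, |z|^2 = 0.3478
Iter 2: z = -0.1217 + 0.7560i, |z|^2 = 0.5863
Iter 3: z = -0.3877 + 0.3811i, |z|^2 = 0.2955
Iter 4: z = 0.1741 + 0.2695i, |z|^2 = 0.1030
Iter 5: z = 0.1267 + 0.6589i, |z|^2 = 0.4501
Iter 6: z = -0.2490 + 0.7319i, |z|^2 = 0.5977
Iter 7: z = -0.3047 + 0.2004i, |z|^2 = 0.1330
Iter 8: z = 0.2216 + 0.4429i, |z|^2 = 0.2453
Iter 9: z = 0.0220 + 0.7613i, |z|^2 = 0.5801
Iter 10: z = -0.4101 + 0.5985i, |z|^2 = 0.5264
Iter 11: z = -0.0210 + 0.0741i, |z|^2 = 0.0059
Iter 12: z = 0.1639 + 0.5619i, |z|^2 = 0.3426
Iter 13: z = -0.1198 + 0.7492i, |z|^2 = 0.5757
Iter 14: z = -0.3780 + 0.3854i, |z|^2 = 0.2914
Did not escape in 15 iterations → in set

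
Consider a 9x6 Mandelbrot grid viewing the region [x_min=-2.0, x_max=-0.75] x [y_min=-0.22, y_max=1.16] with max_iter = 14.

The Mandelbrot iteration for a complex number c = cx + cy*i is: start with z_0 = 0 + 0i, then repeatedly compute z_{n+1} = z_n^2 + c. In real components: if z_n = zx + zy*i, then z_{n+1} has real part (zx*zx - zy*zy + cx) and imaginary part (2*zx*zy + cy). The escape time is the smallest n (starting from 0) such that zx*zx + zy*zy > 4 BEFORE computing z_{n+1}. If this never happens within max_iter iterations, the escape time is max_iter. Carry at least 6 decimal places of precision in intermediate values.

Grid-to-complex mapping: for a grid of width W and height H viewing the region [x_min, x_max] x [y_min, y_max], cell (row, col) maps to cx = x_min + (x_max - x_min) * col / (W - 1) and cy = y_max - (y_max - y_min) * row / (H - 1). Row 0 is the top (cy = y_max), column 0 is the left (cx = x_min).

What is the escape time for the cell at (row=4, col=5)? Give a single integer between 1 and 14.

Answer: 14

Derivation:
z_0 = 0 + 0i, c = -1.2188 + 0.0560i
Iter 1: z = -1.2188 + 0.0560i, |z|^2 = 1.4885
Iter 2: z = 0.2635 + -0.0805i, |z|^2 = 0.0759
Iter 3: z = -1.1558 + 0.0136i, |z|^2 = 1.3361
Iter 4: z = 0.1170 + 0.0246i, |z|^2 = 0.0143
Iter 5: z = -1.2057 + 0.0618i, |z|^2 = 1.4575
Iter 6: z = 0.2311 + -0.0929i, |z|^2 = 0.0620
Iter 7: z = -1.1740 + 0.0131i, |z|^2 = 1.3784
Iter 8: z = 0.1593 + 0.0253i, |z|^2 = 0.0260
Iter 9: z = -1.1940 + 0.0641i, |z|^2 = 1.4298
Iter 10: z = 0.2028 + -0.0970i, |z|^2 = 0.0505
Iter 11: z = -1.1870 + 0.0167i, |z|^2 = 1.4093
Iter 12: z = 0.1900 + 0.0165i, |z|^2 = 0.0364
Iter 13: z = -1.1829 + 0.0623i, |z|^2 = 1.4032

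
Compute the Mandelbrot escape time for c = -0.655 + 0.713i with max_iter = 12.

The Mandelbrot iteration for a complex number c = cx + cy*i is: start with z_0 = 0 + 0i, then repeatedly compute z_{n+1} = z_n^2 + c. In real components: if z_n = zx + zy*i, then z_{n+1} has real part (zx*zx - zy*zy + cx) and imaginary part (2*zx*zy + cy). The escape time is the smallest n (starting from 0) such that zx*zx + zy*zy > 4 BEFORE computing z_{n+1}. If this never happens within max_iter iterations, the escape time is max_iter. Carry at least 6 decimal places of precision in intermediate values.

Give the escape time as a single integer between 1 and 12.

Answer: 5

Derivation:
z_0 = 0 + 0i, c = -0.6550 + 0.7130i
Iter 1: z = -0.6550 + 0.7130i, |z|^2 = 0.9374
Iter 2: z = -0.7343 + -0.2210i, |z|^2 = 0.5881
Iter 3: z = -0.1646 + 1.0376i, |z|^2 = 1.1038
Iter 4: z = -1.7046 + 0.3714i, |z|^2 = 3.0435
Iter 5: z = 2.1126 + -0.5533i, |z|^2 = 4.7692
Escaped at iteration 5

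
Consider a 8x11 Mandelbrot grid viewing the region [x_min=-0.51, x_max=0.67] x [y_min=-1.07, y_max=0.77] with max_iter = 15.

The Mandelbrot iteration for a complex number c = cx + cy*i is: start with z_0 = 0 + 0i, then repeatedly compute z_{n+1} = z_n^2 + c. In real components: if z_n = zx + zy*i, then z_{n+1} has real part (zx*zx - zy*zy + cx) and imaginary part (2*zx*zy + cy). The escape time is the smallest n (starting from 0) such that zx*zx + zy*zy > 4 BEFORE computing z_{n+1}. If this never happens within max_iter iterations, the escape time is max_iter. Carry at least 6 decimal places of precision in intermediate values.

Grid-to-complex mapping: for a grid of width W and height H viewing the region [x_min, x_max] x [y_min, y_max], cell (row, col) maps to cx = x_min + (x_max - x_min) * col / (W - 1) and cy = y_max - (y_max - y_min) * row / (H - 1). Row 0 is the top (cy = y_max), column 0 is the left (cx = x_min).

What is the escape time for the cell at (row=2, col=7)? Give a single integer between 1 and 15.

z_0 = 0 + 0i, c = 0.6700 + 0.4020i
Iter 1: z = 0.6700 + 0.4020i, |z|^2 = 0.6105
Iter 2: z = 0.9573 + 0.9407i, |z|^2 = 1.8013
Iter 3: z = 0.7015 + 2.2030i, |z|^2 = 5.3454
Escaped at iteration 3

Answer: 3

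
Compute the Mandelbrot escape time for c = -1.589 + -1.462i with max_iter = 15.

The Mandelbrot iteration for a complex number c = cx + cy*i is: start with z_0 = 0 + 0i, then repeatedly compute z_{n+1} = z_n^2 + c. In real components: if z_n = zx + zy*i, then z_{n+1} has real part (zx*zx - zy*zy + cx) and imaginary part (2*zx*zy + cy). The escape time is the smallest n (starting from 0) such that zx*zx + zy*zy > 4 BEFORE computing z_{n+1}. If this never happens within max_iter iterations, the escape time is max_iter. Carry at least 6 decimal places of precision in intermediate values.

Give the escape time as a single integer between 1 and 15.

Answer: 1

Derivation:
z_0 = 0 + 0i, c = -1.5890 + -1.4620i
Iter 1: z = -1.5890 + -1.4620i, |z|^2 = 4.6624
Escaped at iteration 1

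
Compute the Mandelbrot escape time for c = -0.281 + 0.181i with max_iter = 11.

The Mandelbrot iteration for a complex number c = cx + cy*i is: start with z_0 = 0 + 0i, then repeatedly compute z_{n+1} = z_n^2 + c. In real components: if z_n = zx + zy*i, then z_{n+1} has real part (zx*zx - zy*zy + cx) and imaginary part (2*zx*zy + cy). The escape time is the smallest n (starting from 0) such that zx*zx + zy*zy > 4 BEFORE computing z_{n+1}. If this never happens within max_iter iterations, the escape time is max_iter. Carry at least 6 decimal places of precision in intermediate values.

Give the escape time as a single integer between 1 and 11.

z_0 = 0 + 0i, c = -0.2810 + 0.1810i
Iter 1: z = -0.2810 + 0.1810i, |z|^2 = 0.1117
Iter 2: z = -0.2348 + 0.0793i, |z|^2 = 0.0614
Iter 3: z = -0.2322 + 0.1438i, |z|^2 = 0.0746
Iter 4: z = -0.2478 + 0.1142i, |z|^2 = 0.0744
Iter 5: z = -0.2327 + 0.1244i, |z|^2 = 0.0696
Iter 6: z = -0.2423 + 0.1231i, |z|^2 = 0.0739
Iter 7: z = -0.2374 + 0.1213i, |z|^2 = 0.0711
Iter 8: z = -0.2393 + 0.1234i, |z|^2 = 0.0725
Iter 9: z = -0.2389 + 0.1219i, |z|^2 = 0.0720
Iter 10: z = -0.2388 + 0.1227i, |z|^2 = 0.0721

Answer: 11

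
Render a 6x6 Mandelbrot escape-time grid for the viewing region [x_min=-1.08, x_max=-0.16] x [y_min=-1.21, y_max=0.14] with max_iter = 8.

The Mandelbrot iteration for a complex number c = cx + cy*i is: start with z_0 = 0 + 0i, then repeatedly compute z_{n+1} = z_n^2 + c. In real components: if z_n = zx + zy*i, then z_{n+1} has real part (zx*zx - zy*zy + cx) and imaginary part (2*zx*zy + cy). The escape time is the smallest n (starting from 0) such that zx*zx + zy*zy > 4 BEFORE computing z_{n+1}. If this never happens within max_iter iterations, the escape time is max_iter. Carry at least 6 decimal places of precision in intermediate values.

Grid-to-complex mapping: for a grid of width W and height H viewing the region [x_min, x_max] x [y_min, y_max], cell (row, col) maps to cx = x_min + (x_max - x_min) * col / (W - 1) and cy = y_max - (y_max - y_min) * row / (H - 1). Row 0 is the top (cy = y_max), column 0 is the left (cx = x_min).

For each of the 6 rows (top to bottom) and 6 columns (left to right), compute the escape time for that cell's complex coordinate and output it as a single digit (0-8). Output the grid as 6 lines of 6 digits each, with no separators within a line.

(row=0, col=0): c = -1.0800 + 0.1400i → escape time 8
(row=0, col=1): c = -0.8960 + 0.1400i → escape time 8
(row=0, col=2): c = -0.7120 + 0.1400i → escape time 8
(row=0, col=3): c = -0.5280 + 0.1400i → escape time 8
(row=0, col=4): c = -0.3440 + 0.1400i → escape time 8
(row=0, col=5): c = -0.1600 + 0.1400i → escape time 8
(row=1, col=0): c = -1.0800 + -0.1300i → escape time 8
(row=1, col=1): c = -0.8960 + -0.1300i → escape time 8
(row=1, col=2): c = -0.7120 + -0.1300i → escape time 8
(row=1, col=3): c = -0.5280 + -0.1300i → escape time 8
(row=1, col=4): c = -0.3440 + -0.1300i → escape time 8
(row=1, col=5): c = -0.1600 + -0.1300i → escape time 8
(row=2, col=0): c = -1.0800 + -0.4000i → escape time 7
(row=2, col=1): c = -0.8960 + -0.4000i → escape time 7
(row=2, col=2): c = -0.7120 + -0.4000i → escape time 8
(row=2, col=3): c = -0.5280 + -0.4000i → escape time 8
(row=2, col=4): c = -0.3440 + -0.4000i → escape time 8
(row=2, col=5): c = -0.1600 + -0.4000i → escape time 8
(row=3, col=0): c = -1.0800 + -0.6700i → escape time 4
(row=3, col=1): c = -0.8960 + -0.6700i → escape time 4
(row=3, col=2): c = -0.7120 + -0.6700i → escape time 5
(row=3, col=3): c = -0.5280 + -0.6700i → escape time 8
(row=3, col=4): c = -0.3440 + -0.6700i → escape time 8
(row=3, col=5): c = -0.1600 + -0.6700i → escape time 8
(row=4, col=0): c = -1.0800 + -0.9400i → escape time 3
(row=4, col=1): c = -0.8960 + -0.9400i → escape time 3
(row=4, col=2): c = -0.7120 + -0.9400i → escape time 4
(row=4, col=3): c = -0.5280 + -0.9400i → escape time 4
(row=4, col=4): c = -0.3440 + -0.9400i → escape time 5
(row=4, col=5): c = -0.1600 + -0.9400i → escape time 8
(row=5, col=0): c = -1.0800 + -1.2100i → escape time 3
(row=5, col=1): c = -0.8960 + -1.2100i → escape time 3
(row=5, col=2): c = -0.7120 + -1.2100i → escape time 3
(row=5, col=3): c = -0.5280 + -1.2100i → escape time 3
(row=5, col=4): c = -0.3440 + -1.2100i → escape time 3
(row=5, col=5): c = -0.1600 + -1.2100i → escape time 3

Answer: 888888
888888
778888
445888
334458
333333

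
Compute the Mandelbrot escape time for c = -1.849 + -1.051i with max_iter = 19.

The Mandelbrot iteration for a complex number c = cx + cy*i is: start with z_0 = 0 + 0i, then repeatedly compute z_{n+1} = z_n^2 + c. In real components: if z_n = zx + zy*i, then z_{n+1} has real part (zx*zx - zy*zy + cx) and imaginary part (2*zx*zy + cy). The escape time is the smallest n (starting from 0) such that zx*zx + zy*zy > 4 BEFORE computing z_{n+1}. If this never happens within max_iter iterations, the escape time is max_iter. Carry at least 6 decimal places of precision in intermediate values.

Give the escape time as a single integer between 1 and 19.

z_0 = 0 + 0i, c = -1.8490 + -1.0510i
Iter 1: z = -1.8490 + -1.0510i, |z|^2 = 4.5234
Escaped at iteration 1

Answer: 1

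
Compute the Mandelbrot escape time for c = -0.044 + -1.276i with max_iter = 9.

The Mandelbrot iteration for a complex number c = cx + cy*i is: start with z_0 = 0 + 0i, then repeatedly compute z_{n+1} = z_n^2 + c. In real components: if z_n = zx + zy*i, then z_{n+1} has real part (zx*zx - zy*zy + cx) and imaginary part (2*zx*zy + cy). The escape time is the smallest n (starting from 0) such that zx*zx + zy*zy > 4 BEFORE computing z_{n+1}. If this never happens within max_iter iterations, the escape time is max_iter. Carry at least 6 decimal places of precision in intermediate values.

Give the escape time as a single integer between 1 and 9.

Answer: 2

Derivation:
z_0 = 0 + 0i, c = -0.0440 + -1.2760i
Iter 1: z = -0.0440 + -1.2760i, |z|^2 = 1.6301
Iter 2: z = -1.6702 + -1.1637i, |z|^2 = 4.1439
Escaped at iteration 2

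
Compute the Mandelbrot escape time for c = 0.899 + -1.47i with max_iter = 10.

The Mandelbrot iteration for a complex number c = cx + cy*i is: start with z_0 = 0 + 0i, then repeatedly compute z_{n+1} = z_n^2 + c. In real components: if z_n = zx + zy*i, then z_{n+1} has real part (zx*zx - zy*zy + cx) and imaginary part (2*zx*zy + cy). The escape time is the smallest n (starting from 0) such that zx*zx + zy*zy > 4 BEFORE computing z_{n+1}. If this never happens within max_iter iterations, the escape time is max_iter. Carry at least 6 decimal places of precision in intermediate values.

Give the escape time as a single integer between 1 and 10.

z_0 = 0 + 0i, c = 0.8990 + -1.4700i
Iter 1: z = 0.8990 + -1.4700i, |z|^2 = 2.9691
Iter 2: z = -0.4537 + -4.1131i, |z|^2 = 17.1231
Escaped at iteration 2

Answer: 2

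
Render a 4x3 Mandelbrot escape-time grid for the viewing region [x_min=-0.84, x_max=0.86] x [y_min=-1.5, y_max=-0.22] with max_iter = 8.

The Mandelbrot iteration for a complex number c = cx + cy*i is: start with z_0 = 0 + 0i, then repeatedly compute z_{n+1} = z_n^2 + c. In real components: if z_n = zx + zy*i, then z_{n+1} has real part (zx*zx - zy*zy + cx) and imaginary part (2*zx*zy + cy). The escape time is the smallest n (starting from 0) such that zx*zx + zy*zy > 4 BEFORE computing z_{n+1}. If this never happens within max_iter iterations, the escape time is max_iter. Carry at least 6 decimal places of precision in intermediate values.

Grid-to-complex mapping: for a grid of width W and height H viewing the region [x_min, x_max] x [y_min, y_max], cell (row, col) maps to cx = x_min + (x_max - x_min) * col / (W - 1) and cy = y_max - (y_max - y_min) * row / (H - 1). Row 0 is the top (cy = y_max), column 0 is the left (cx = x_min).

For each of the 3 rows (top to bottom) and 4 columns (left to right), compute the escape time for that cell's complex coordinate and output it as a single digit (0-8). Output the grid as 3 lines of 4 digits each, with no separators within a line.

(row=0, col=0): c = -0.8400 + -0.2200i → escape time 8
(row=0, col=1): c = -0.2733 + -0.2200i → escape time 8
(row=0, col=2): c = 0.2933 + -0.2200i → escape time 8
(row=0, col=3): c = 0.8600 + -0.2200i → escape time 3
(row=1, col=0): c = -0.8400 + -0.8600i → escape time 4
(row=1, col=1): c = -0.2733 + -0.8600i → escape time 8
(row=1, col=2): c = 0.2933 + -0.8600i → escape time 4
(row=1, col=3): c = 0.8600 + -0.8600i → escape time 2
(row=2, col=0): c = -0.8400 + -1.5000i → escape time 2
(row=2, col=1): c = -0.2733 + -1.5000i → escape time 2
(row=2, col=2): c = 0.2933 + -1.5000i → escape time 2
(row=2, col=3): c = 0.8600 + -1.5000i → escape time 2

Answer: 8883
4842
2222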